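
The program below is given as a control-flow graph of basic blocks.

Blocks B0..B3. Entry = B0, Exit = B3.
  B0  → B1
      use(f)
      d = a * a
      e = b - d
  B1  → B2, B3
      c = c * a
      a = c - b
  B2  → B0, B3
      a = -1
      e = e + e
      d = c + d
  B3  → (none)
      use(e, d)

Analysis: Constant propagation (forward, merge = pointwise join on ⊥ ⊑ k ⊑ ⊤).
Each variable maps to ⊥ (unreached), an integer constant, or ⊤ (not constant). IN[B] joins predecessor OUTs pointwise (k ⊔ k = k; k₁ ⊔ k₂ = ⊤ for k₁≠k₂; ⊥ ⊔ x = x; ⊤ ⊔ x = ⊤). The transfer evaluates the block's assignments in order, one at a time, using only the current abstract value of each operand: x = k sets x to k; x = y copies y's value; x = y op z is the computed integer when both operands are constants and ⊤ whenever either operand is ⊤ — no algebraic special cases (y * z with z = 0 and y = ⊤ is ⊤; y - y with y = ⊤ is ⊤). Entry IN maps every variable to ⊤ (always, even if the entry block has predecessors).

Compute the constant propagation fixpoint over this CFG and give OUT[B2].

Answer: {a: -1, b: ⊤, c: ⊤, d: ⊤, e: ⊤, f: ⊤}

Trace:
Converged values:
  B0:  IN=(all ⊤)  OUT=(all ⊤)
  B1:  IN=(all ⊤)  OUT=(all ⊤)
  B2:  IN=(all ⊤)  OUT={a:-1; rest ⊤}
  B3:  IN=(all ⊤)  OUT=(all ⊤)

Merge at B2: IN[B2] = OUT[B1] = {a: ⊤, b: ⊤, c: ⊤, d: ⊤, e: ⊤, f: ⊤}
Applying B2's transfer function to that IN value gives OUT[B2] (row B2 above).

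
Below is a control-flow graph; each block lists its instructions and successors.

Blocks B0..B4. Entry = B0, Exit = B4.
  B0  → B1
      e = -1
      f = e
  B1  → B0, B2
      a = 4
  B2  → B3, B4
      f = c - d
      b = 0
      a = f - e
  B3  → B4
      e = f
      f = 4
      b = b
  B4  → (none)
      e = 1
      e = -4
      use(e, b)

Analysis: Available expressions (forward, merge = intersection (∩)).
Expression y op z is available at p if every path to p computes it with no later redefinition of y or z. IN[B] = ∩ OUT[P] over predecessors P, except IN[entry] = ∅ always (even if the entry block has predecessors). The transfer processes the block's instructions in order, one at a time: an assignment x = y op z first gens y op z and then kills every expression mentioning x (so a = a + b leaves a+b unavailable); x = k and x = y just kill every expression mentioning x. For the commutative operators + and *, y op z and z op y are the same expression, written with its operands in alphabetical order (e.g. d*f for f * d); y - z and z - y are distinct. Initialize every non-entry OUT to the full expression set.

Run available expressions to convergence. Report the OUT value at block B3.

Answer: {c-d}

Trace:
Fixpoint table:
  B0:  IN={}  OUT={}
  B1:  IN={}  OUT={}
  B2:  IN={}  OUT={c-d, f-e}
  B3:  IN={c-d, f-e}  OUT={c-d}
  B4:  IN={c-d}  OUT={c-d}

Merge at B3: IN[B3] = OUT[B2] = {c-d, f-e}
Applying B3's transfer function to that IN value gives OUT[B3] (row B3 above).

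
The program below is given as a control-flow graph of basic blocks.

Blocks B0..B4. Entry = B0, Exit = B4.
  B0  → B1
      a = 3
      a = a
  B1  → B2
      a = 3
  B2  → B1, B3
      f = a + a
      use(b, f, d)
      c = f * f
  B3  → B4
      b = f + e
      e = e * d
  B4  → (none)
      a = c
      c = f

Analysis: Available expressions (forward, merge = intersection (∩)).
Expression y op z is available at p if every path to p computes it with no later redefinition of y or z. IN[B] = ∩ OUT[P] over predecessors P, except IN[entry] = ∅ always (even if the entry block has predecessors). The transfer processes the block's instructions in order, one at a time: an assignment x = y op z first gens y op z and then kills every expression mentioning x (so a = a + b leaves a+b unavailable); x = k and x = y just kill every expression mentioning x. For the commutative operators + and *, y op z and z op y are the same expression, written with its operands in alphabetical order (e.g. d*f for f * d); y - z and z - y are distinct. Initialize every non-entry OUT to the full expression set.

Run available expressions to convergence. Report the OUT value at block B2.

Fixpoint table:
  B0: | IN={} | OUT={}
  B1: | IN={} | OUT={}
  B2: | IN={} | OUT={a+a, f*f}
  B3: | IN={a+a, f*f} | OUT={a+a, f*f}
  B4: | IN={a+a, f*f} | OUT={f*f}

Merge at B2: IN[B2] = OUT[B1] = {}
Applying B2's transfer function to that IN value gives OUT[B2] (row B2 above).

Answer: {a+a, f*f}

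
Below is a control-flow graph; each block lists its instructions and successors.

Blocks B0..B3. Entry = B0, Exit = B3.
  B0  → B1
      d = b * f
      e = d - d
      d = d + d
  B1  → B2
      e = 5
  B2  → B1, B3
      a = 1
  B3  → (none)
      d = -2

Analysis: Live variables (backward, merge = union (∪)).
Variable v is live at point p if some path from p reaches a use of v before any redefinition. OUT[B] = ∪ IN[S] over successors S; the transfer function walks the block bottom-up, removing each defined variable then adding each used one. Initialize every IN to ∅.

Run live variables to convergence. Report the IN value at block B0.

Fixpoint table:
  B0:   IN={b, f}   OUT={}
  B1:   IN={}   OUT={}
  B2:   IN={}   OUT={}
  B3:   IN={}   OUT={}

Merge at B0: OUT[B0] = IN[B1] = {}
Applying B0's transfer function to that OUT value gives IN[B0] (row B0 above).

Answer: {b, f}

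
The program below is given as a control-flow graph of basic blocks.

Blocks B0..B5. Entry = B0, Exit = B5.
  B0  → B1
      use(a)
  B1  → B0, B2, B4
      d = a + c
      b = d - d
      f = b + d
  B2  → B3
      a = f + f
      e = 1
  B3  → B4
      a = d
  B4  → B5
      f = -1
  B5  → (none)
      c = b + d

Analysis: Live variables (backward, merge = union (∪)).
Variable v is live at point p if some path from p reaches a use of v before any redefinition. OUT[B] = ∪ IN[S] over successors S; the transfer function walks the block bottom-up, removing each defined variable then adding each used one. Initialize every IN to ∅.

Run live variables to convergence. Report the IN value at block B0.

Per-block solution:
  B0:  IN={a, c}  OUT={a, c}
  B1:  IN={a, c}  OUT={a, b, c, d, f}
  B2:  IN={b, d, f}  OUT={b, d}
  B3:  IN={b, d}  OUT={b, d}
  B4:  IN={b, d}  OUT={b, d}
  B5:  IN={b, d}  OUT={}

Merge at B0: OUT[B0] = IN[B1] = {a, c}
Applying B0's transfer function to that OUT value gives IN[B0] (row B0 above).

Answer: {a, c}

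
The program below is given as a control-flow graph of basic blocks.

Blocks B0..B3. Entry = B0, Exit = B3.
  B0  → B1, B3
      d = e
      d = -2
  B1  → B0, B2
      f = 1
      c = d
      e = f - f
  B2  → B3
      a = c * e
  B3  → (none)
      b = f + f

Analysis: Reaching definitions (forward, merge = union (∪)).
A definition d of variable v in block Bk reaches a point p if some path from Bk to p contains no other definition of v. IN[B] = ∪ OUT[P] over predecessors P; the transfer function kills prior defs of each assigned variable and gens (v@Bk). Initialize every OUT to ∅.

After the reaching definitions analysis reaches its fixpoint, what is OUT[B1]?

Answer: {c@B1, d@B0, e@B1, f@B1}

Working:
Converged values:
  B0:   IN={c@B1, d@B0, e@B1, f@B1}   OUT={c@B1, d@B0, e@B1, f@B1}
  B1:   IN={c@B1, d@B0, e@B1, f@B1}   OUT={c@B1, d@B0, e@B1, f@B1}
  B2:   IN={c@B1, d@B0, e@B1, f@B1}   OUT={a@B2, c@B1, d@B0, e@B1, f@B1}
  B3:   IN={a@B2, c@B1, d@B0, e@B1, f@B1}   OUT={a@B2, b@B3, c@B1, d@B0, e@B1, f@B1}

Merge at B1: IN[B1] = OUT[B0] = {c@B1, d@B0, e@B1, f@B1}
Applying B1's transfer function to that IN value gives OUT[B1] (row B1 above).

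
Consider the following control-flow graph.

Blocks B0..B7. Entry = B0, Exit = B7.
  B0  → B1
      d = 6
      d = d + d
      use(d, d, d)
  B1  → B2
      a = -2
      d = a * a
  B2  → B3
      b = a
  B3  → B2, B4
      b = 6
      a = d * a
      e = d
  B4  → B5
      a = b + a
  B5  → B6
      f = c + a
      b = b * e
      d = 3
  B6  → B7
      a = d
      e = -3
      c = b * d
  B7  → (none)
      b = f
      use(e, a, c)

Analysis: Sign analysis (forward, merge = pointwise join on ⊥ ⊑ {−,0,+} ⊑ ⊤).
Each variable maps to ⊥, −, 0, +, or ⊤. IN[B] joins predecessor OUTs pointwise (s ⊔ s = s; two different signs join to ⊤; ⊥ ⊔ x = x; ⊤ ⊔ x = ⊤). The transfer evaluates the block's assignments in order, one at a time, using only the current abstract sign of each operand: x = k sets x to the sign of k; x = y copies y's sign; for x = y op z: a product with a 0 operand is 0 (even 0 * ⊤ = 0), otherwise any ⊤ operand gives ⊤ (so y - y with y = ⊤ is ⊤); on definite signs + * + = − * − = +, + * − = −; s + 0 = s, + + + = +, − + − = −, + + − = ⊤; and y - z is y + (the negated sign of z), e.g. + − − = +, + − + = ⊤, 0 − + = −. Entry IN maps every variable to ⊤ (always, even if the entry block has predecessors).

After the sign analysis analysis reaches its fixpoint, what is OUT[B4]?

Answer: {a: ⊤, b: +, c: ⊤, d: +, e: +, f: ⊤}

Trace:
Fixpoint table:
  B0:   IN=(all ⊤)   OUT={d:+; rest ⊤}
  B1:   IN={d:+; rest ⊤}   OUT={a:-, d:+; rest ⊤}
  B2:   IN={a:-, d:+; rest ⊤}   OUT={a:-, b:-, d:+; rest ⊤}
  B3:   IN={a:-, b:-, d:+; rest ⊤}   OUT={a:-, b:+, d:+, e:+; rest ⊤}
  B4:   IN={a:-, b:+, d:+, e:+; rest ⊤}   OUT={b:+, d:+, e:+; rest ⊤}
  B5:   IN={b:+, d:+, e:+; rest ⊤}   OUT={b:+, d:+, e:+; rest ⊤}
  B6:   IN={b:+, d:+, e:+; rest ⊤}   OUT={a:+, b:+, c:+, d:+, e:-; rest ⊤}
  B7:   IN={a:+, b:+, c:+, d:+, e:-; rest ⊤}   OUT={a:+, c:+, d:+, e:-; rest ⊤}

Merge at B4: IN[B4] = OUT[B3] = {a: -, b: +, c: ⊤, d: +, e: +, f: ⊤}
Applying B4's transfer function to that IN value gives OUT[B4] (row B4 above).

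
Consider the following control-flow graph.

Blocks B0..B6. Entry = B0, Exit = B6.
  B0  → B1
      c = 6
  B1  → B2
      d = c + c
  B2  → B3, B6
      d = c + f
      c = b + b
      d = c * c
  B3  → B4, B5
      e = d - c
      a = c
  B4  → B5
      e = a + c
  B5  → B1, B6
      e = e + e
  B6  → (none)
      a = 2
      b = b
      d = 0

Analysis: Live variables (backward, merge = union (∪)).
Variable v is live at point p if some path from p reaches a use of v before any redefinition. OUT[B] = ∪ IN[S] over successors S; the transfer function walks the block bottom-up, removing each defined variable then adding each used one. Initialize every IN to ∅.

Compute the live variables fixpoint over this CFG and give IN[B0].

Fixpoint table:
  B0:   IN={b, f}   OUT={b, c, f}
  B1:   IN={b, c, f}   OUT={b, c, f}
  B2:   IN={b, c, f}   OUT={b, c, d, f}
  B3:   IN={b, c, d, f}   OUT={a, b, c, e, f}
  B4:   IN={a, b, c, f}   OUT={b, c, e, f}
  B5:   IN={b, c, e, f}   OUT={b, c, f}
  B6:   IN={b}   OUT={}

Merge at B0: OUT[B0] = IN[B1] = {b, c, f}
Applying B0's transfer function to that OUT value gives IN[B0] (row B0 above).

Answer: {b, f}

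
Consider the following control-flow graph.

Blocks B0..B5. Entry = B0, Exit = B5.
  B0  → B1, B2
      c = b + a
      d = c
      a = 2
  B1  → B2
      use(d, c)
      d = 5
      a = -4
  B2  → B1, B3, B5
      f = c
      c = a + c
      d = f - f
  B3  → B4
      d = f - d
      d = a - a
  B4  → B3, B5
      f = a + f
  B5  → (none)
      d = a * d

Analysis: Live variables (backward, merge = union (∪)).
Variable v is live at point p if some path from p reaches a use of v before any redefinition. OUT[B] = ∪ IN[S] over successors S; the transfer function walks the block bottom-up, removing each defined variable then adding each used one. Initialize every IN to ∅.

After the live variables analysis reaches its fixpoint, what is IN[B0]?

Answer: {a, b}

Working:
Per-block solution:
  B0:  IN={a, b}  OUT={a, c, d}
  B1:  IN={c, d}  OUT={a, c}
  B2:  IN={a, c}  OUT={a, c, d, f}
  B3:  IN={a, d, f}  OUT={a, d, f}
  B4:  IN={a, d, f}  OUT={a, d, f}
  B5:  IN={a, d}  OUT={}

Merge at B0: OUT[B0] = IN[B1] ⊔ IN[B2] = {a, c, d}
Applying B0's transfer function to that OUT value gives IN[B0] (row B0 above).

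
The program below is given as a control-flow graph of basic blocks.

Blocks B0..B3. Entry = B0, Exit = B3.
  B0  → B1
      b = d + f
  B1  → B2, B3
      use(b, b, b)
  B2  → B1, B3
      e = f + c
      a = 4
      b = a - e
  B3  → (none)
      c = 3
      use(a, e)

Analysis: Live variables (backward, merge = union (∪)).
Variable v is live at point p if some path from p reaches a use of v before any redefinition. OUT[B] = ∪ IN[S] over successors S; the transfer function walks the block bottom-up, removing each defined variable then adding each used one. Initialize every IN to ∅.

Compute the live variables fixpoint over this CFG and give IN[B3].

Answer: {a, e}

Working:
Fixpoint table:
  B0: | IN={a, c, d, e, f} | OUT={a, b, c, e, f}
  B1: | IN={a, b, c, e, f} | OUT={a, c, e, f}
  B2: | IN={c, f} | OUT={a, b, c, e, f}
  B3: | IN={a, e} | OUT={}

B3 is the boundary node: OUT[B3] = {}
Applying B3's transfer function to that OUT value gives IN[B3] (row B3 above).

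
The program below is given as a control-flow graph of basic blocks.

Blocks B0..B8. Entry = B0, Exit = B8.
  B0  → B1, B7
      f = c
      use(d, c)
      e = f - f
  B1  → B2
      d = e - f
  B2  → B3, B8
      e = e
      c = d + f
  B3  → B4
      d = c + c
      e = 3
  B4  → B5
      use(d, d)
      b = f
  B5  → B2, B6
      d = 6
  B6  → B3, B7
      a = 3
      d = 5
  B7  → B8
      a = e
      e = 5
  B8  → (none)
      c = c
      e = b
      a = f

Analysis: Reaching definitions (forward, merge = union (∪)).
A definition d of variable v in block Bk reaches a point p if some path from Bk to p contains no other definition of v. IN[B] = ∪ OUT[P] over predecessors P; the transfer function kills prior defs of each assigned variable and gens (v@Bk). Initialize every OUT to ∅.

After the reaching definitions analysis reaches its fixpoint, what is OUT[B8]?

Per-block solution:
  B0:  IN={}  OUT={e@B0, f@B0}
  B1:  IN={e@B0, f@B0}  OUT={d@B1, e@B0, f@B0}
  B2:  IN={a@B6, b@B4, c@B2, d@B1, d@B5, e@B0, e@B3, f@B0}  OUT={a@B6, b@B4, c@B2, d@B1, d@B5, e@B2, f@B0}
  B3:  IN={a@B6, b@B4, c@B2, d@B1, d@B5, d@B6, e@B2, e@B3, f@B0}  OUT={a@B6, b@B4, c@B2, d@B3, e@B3, f@B0}
  B4:  IN={a@B6, b@B4, c@B2, d@B3, e@B3, f@B0}  OUT={a@B6, b@B4, c@B2, d@B3, e@B3, f@B0}
  B5:  IN={a@B6, b@B4, c@B2, d@B3, e@B3, f@B0}  OUT={a@B6, b@B4, c@B2, d@B5, e@B3, f@B0}
  B6:  IN={a@B6, b@B4, c@B2, d@B5, e@B3, f@B0}  OUT={a@B6, b@B4, c@B2, d@B6, e@B3, f@B0}
  B7:  IN={a@B6, b@B4, c@B2, d@B6, e@B0, e@B3, f@B0}  OUT={a@B7, b@B4, c@B2, d@B6, e@B7, f@B0}
  B8:  IN={a@B6, a@B7, b@B4, c@B2, d@B1, d@B5, d@B6, e@B2, e@B7, f@B0}  OUT={a@B8, b@B4, c@B8, d@B1, d@B5, d@B6, e@B8, f@B0}

Merge at B8: IN[B8] = OUT[B2] ⊔ OUT[B7] = {a@B6, a@B7, b@B4, c@B2, d@B1, d@B5, d@B6, e@B2, e@B7, f@B0}
Applying B8's transfer function to that IN value gives OUT[B8] (row B8 above).

Answer: {a@B8, b@B4, c@B8, d@B1, d@B5, d@B6, e@B8, f@B0}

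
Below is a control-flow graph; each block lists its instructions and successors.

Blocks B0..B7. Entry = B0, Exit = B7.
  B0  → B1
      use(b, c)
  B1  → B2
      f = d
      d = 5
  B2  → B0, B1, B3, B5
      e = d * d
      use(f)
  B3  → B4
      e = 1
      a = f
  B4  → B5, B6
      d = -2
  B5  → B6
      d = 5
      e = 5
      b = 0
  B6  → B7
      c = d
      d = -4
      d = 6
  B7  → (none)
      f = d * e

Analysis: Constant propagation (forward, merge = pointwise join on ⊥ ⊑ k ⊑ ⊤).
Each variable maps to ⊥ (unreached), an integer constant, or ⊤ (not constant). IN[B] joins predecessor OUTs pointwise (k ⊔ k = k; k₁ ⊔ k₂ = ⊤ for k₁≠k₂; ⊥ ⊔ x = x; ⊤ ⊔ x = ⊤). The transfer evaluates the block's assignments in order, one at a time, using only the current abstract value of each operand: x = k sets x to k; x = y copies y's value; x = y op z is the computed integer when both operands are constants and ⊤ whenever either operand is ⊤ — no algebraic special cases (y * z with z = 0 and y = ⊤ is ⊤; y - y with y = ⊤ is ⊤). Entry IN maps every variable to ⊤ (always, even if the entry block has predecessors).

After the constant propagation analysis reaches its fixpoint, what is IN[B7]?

Answer: {a: ⊤, b: ⊤, c: ⊤, d: 6, e: ⊤, f: ⊤}

Trace:
Converged values:
  B0: | IN=(all ⊤) | OUT=(all ⊤)
  B1: | IN=(all ⊤) | OUT={d:5; rest ⊤}
  B2: | IN={d:5; rest ⊤} | OUT={d:5, e:25; rest ⊤}
  B3: | IN={d:5, e:25; rest ⊤} | OUT={d:5, e:1; rest ⊤}
  B4: | IN={d:5, e:1; rest ⊤} | OUT={d:-2, e:1; rest ⊤}
  B5: | IN=(all ⊤) | OUT={b:0, d:5, e:5; rest ⊤}
  B6: | IN=(all ⊤) | OUT={d:6; rest ⊤}
  B7: | IN={d:6; rest ⊤} | OUT={d:6; rest ⊤}

Merge at B7: IN[B7] = OUT[B6] = {a: ⊤, b: ⊤, c: ⊤, d: 6, e: ⊤, f: ⊤}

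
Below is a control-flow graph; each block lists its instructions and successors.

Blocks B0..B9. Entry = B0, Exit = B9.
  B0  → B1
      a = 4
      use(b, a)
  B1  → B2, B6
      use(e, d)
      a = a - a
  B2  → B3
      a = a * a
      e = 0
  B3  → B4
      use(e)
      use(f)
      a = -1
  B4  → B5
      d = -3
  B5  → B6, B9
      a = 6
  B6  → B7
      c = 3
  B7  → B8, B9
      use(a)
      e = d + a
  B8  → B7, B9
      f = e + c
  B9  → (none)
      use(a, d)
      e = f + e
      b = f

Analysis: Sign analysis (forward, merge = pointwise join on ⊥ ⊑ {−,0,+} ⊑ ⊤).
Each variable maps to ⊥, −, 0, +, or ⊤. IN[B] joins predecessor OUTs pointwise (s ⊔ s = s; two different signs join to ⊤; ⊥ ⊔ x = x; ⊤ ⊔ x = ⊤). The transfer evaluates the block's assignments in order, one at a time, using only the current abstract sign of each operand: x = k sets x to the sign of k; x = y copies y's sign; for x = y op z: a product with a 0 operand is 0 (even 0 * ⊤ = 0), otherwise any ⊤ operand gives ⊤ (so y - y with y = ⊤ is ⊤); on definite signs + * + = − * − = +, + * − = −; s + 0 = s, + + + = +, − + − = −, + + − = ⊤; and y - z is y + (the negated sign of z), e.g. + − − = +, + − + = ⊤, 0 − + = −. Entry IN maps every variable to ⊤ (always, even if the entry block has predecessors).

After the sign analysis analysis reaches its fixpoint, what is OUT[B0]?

Fixpoint table:
  B0: | IN=(all ⊤) | OUT={a:+; rest ⊤}
  B1: | IN={a:+; rest ⊤} | OUT=(all ⊤)
  B2: | IN=(all ⊤) | OUT={e:0; rest ⊤}
  B3: | IN={e:0; rest ⊤} | OUT={a:-, e:0; rest ⊤}
  B4: | IN={a:-, e:0; rest ⊤} | OUT={a:-, d:-, e:0; rest ⊤}
  B5: | IN={a:-, d:-, e:0; rest ⊤} | OUT={a:+, d:-, e:0; rest ⊤}
  B6: | IN=(all ⊤) | OUT={c:+; rest ⊤}
  B7: | IN={c:+; rest ⊤} | OUT={c:+; rest ⊤}
  B8: | IN={c:+; rest ⊤} | OUT={c:+; rest ⊤}
  B9: | IN=(all ⊤) | OUT=(all ⊤)

B0 is the boundary node: IN[B0] = {a: ⊤, b: ⊤, c: ⊤, d: ⊤, e: ⊤, f: ⊤}
Applying B0's transfer function to that IN value gives OUT[B0] (row B0 above).

Answer: {a: +, b: ⊤, c: ⊤, d: ⊤, e: ⊤, f: ⊤}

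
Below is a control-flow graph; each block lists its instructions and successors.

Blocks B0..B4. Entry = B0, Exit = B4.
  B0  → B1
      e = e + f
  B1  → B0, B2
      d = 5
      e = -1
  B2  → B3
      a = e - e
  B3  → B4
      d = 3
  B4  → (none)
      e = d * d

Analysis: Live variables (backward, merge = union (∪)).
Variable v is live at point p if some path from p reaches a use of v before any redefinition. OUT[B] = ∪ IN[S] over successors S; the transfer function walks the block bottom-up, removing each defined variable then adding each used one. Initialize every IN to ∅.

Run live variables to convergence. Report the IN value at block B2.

Per-block solution:
  B0:   IN={e, f}   OUT={f}
  B1:   IN={f}   OUT={e, f}
  B2:   IN={e}   OUT={}
  B3:   IN={}   OUT={d}
  B4:   IN={d}   OUT={}

Merge at B2: OUT[B2] = IN[B3] = {}
Applying B2's transfer function to that OUT value gives IN[B2] (row B2 above).

Answer: {e}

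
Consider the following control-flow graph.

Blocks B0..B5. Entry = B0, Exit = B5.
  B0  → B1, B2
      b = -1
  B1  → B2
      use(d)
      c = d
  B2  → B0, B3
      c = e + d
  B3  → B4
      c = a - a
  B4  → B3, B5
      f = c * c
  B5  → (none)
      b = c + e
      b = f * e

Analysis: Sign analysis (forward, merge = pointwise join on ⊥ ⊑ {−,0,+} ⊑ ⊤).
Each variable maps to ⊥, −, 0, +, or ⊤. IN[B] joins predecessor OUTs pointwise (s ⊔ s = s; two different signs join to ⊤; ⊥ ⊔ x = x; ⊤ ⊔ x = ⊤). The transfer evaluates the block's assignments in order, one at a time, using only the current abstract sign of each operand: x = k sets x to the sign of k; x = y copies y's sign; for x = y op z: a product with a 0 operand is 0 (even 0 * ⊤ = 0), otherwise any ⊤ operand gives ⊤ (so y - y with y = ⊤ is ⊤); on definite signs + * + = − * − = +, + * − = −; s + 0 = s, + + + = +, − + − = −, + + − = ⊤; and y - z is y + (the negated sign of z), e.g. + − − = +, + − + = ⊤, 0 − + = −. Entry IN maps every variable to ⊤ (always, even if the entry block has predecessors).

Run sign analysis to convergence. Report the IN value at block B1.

Fixpoint table:
  B0: | IN=(all ⊤) | OUT={b:-; rest ⊤}
  B1: | IN={b:-; rest ⊤} | OUT={b:-; rest ⊤}
  B2: | IN={b:-; rest ⊤} | OUT={b:-; rest ⊤}
  B3: | IN={b:-; rest ⊤} | OUT={b:-; rest ⊤}
  B4: | IN={b:-; rest ⊤} | OUT={b:-; rest ⊤}
  B5: | IN={b:-; rest ⊤} | OUT=(all ⊤)

Merge at B1: IN[B1] = OUT[B0] = {a: ⊤, b: -, c: ⊤, d: ⊤, e: ⊤, f: ⊤}

Answer: {a: ⊤, b: -, c: ⊤, d: ⊤, e: ⊤, f: ⊤}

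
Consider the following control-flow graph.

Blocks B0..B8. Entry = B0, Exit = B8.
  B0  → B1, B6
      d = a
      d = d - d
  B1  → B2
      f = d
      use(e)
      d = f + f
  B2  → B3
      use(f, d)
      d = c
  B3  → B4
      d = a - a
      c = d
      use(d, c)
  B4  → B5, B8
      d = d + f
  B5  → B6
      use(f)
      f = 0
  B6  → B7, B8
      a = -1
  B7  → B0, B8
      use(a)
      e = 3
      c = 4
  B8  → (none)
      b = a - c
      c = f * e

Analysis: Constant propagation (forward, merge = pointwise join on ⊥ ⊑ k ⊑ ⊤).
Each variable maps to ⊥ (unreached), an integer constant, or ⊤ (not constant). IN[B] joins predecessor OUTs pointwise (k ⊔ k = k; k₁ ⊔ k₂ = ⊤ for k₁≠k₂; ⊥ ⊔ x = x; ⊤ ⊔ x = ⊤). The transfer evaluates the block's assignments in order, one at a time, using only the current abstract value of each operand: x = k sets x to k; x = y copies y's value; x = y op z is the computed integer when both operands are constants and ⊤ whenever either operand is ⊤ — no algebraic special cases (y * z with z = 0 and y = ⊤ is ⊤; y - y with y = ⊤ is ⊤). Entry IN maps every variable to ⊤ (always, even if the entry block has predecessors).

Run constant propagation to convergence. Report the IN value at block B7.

Answer: {a: -1, b: ⊤, c: ⊤, d: ⊤, e: ⊤, f: ⊤}

Working:
Fixpoint table:
  B0: | IN=(all ⊤) | OUT=(all ⊤)
  B1: | IN=(all ⊤) | OUT=(all ⊤)
  B2: | IN=(all ⊤) | OUT=(all ⊤)
  B3: | IN=(all ⊤) | OUT=(all ⊤)
  B4: | IN=(all ⊤) | OUT=(all ⊤)
  B5: | IN=(all ⊤) | OUT={f:0; rest ⊤}
  B6: | IN=(all ⊤) | OUT={a:-1; rest ⊤}
  B7: | IN={a:-1; rest ⊤} | OUT={a:-1, c:4, e:3; rest ⊤}
  B8: | IN=(all ⊤) | OUT=(all ⊤)

Merge at B7: IN[B7] = OUT[B6] = {a: -1, b: ⊤, c: ⊤, d: ⊤, e: ⊤, f: ⊤}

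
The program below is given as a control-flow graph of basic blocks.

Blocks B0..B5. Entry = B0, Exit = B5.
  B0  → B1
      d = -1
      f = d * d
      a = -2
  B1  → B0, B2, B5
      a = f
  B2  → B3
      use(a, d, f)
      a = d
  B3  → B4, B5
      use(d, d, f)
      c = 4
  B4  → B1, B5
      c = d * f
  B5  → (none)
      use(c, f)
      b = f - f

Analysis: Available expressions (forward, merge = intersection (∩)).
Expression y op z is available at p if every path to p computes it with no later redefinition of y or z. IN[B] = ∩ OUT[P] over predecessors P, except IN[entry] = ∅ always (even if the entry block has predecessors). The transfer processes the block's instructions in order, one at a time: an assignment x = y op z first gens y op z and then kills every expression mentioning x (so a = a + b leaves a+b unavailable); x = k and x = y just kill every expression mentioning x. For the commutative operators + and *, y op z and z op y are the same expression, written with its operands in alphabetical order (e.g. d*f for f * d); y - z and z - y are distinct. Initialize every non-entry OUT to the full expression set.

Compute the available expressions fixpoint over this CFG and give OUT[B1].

Answer: {d*d}

Trace:
Converged values:
  B0: | IN={} | OUT={d*d}
  B1: | IN={d*d} | OUT={d*d}
  B2: | IN={d*d} | OUT={d*d}
  B3: | IN={d*d} | OUT={d*d}
  B4: | IN={d*d} | OUT={d*d, d*f}
  B5: | IN={d*d} | OUT={d*d, f-f}

Merge at B1: IN[B1] = OUT[B0] ∩ OUT[B4] = {d*d}
Applying B1's transfer function to that IN value gives OUT[B1] (row B1 above).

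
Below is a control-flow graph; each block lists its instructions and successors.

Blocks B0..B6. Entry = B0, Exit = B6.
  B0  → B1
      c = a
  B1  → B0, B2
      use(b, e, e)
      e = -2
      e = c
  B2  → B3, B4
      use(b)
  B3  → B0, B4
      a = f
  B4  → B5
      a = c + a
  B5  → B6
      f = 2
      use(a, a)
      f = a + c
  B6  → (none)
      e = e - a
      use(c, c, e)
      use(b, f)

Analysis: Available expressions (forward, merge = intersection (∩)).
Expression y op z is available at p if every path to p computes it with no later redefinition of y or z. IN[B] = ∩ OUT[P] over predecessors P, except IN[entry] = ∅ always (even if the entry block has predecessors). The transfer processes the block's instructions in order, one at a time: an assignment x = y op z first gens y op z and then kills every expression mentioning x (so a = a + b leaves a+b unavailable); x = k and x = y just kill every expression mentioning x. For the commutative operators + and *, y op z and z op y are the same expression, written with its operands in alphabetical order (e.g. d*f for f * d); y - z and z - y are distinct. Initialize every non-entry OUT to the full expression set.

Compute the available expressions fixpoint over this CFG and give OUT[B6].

Answer: {a+c}

Working:
Converged values:
  B0:  IN={}  OUT={}
  B1:  IN={}  OUT={}
  B2:  IN={}  OUT={}
  B3:  IN={}  OUT={}
  B4:  IN={}  OUT={}
  B5:  IN={}  OUT={a+c}
  B6:  IN={a+c}  OUT={a+c}

Merge at B6: IN[B6] = OUT[B5] = {a+c}
Applying B6's transfer function to that IN value gives OUT[B6] (row B6 above).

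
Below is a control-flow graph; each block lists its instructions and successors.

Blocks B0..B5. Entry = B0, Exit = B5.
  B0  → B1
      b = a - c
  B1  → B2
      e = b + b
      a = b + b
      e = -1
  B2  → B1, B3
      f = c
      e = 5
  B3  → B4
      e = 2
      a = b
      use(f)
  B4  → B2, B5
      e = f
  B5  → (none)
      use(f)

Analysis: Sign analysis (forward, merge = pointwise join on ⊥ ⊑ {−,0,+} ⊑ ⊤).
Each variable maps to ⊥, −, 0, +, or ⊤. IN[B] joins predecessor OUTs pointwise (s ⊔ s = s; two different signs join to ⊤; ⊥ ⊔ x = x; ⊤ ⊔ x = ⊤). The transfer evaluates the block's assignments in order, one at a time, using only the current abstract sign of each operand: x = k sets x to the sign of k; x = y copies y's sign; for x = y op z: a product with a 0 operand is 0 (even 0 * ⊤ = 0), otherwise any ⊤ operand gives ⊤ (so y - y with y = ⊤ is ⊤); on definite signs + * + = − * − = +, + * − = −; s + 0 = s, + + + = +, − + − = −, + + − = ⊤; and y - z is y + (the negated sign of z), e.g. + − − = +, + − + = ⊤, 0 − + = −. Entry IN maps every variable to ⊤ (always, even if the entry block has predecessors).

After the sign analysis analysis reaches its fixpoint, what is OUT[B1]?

Answer: {a: ⊤, b: ⊤, c: ⊤, d: ⊤, e: -, f: ⊤}

Working:
Fixpoint table:
  B0:  IN=(all ⊤)  OUT=(all ⊤)
  B1:  IN=(all ⊤)  OUT={e:-; rest ⊤}
  B2:  IN=(all ⊤)  OUT={e:+; rest ⊤}
  B3:  IN={e:+; rest ⊤}  OUT={e:+; rest ⊤}
  B4:  IN={e:+; rest ⊤}  OUT=(all ⊤)
  B5:  IN=(all ⊤)  OUT=(all ⊤)

Merge at B1: IN[B1] = OUT[B0] ⊔ OUT[B2] = {a: ⊤, b: ⊤, c: ⊤, d: ⊤, e: ⊤, f: ⊤}
Applying B1's transfer function to that IN value gives OUT[B1] (row B1 above).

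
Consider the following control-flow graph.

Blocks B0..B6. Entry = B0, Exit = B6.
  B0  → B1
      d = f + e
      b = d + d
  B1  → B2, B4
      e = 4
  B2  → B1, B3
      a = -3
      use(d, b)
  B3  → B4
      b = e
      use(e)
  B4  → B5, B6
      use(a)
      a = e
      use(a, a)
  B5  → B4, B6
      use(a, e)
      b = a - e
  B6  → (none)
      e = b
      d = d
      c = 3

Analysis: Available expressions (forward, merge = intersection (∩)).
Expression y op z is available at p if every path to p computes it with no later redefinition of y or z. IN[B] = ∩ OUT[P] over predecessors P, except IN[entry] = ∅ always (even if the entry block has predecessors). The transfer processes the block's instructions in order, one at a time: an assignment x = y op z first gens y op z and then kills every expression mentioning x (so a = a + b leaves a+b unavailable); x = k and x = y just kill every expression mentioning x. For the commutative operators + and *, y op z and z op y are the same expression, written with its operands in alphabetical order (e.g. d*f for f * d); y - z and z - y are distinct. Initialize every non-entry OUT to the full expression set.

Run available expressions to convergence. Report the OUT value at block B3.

Answer: {d+d}

Derivation:
Per-block solution:
  B0: | IN={} | OUT={d+d, e+f}
  B1: | IN={d+d} | OUT={d+d}
  B2: | IN={d+d} | OUT={d+d}
  B3: | IN={d+d} | OUT={d+d}
  B4: | IN={d+d} | OUT={d+d}
  B5: | IN={d+d} | OUT={a-e, d+d}
  B6: | IN={d+d} | OUT={}

Merge at B3: IN[B3] = OUT[B2] = {d+d}
Applying B3's transfer function to that IN value gives OUT[B3] (row B3 above).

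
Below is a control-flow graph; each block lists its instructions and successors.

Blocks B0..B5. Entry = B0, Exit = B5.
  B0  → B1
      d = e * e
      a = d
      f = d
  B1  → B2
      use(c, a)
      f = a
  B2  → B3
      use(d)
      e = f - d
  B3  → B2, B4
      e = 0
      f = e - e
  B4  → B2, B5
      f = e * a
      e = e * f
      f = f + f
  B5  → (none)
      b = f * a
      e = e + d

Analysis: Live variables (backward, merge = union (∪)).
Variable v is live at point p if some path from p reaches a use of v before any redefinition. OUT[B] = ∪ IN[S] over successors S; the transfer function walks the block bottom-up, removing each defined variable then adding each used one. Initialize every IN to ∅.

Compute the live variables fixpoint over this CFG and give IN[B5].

Converged values:
  B0:   IN={c, e}   OUT={a, c, d}
  B1:   IN={a, c, d}   OUT={a, d, f}
  B2:   IN={a, d, f}   OUT={a, d}
  B3:   IN={a, d}   OUT={a, d, e, f}
  B4:   IN={a, d, e}   OUT={a, d, e, f}
  B5:   IN={a, d, e, f}   OUT={}

B5 is the boundary node: OUT[B5] = {}
Applying B5's transfer function to that OUT value gives IN[B5] (row B5 above).

Answer: {a, d, e, f}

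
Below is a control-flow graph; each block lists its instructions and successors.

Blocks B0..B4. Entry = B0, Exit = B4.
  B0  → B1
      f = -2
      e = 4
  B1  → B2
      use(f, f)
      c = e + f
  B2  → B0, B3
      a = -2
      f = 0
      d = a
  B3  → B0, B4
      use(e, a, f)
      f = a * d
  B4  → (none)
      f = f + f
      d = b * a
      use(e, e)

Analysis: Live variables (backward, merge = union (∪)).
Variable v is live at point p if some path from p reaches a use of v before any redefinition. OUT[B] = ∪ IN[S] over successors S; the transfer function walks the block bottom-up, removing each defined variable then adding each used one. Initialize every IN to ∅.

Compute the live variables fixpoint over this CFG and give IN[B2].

Fixpoint table:
  B0:   IN={b}   OUT={b, e, f}
  B1:   IN={b, e, f}   OUT={b, e}
  B2:   IN={b, e}   OUT={a, b, d, e, f}
  B3:   IN={a, b, d, e, f}   OUT={a, b, e, f}
  B4:   IN={a, b, e, f}   OUT={}

Merge at B2: OUT[B2] = IN[B0] ⊔ IN[B3] = {a, b, d, e, f}
Applying B2's transfer function to that OUT value gives IN[B2] (row B2 above).

Answer: {b, e}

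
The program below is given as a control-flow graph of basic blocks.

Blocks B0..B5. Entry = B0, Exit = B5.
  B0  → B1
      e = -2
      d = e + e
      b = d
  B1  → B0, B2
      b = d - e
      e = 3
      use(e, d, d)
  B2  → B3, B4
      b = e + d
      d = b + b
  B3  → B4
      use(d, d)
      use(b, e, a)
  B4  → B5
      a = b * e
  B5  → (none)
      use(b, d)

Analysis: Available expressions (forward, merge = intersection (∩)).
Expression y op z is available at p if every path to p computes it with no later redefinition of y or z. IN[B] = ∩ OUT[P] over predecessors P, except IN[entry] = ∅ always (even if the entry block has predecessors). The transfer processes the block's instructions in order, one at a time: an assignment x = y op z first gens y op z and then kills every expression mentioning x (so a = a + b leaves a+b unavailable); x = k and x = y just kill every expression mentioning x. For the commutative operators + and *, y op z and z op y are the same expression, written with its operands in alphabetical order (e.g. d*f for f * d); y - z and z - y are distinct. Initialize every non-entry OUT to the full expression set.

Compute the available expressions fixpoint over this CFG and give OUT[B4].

Answer: {b*e, b+b}

Trace:
Fixpoint table:
  B0:  IN={}  OUT={e+e}
  B1:  IN={e+e}  OUT={}
  B2:  IN={}  OUT={b+b}
  B3:  IN={b+b}  OUT={b+b}
  B4:  IN={b+b}  OUT={b*e, b+b}
  B5:  IN={b*e, b+b}  OUT={b*e, b+b}

Merge at B4: IN[B4] = OUT[B2] ∩ OUT[B3] = {b+b}
Applying B4's transfer function to that IN value gives OUT[B4] (row B4 above).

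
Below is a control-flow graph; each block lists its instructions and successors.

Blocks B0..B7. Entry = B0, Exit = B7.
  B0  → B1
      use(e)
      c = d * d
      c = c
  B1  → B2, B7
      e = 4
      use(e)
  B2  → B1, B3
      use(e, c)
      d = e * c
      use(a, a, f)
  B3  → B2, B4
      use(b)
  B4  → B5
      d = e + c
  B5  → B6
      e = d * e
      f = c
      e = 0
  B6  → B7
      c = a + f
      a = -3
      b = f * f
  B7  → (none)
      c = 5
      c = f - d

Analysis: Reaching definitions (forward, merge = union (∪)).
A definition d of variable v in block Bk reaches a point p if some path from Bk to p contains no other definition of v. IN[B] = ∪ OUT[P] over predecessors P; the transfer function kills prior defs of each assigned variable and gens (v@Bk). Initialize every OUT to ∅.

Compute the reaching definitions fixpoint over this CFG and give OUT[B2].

Answer: {c@B0, d@B2, e@B1}

Trace:
Per-block solution:
  B0: | IN={} | OUT={c@B0}
  B1: | IN={c@B0, d@B2, e@B1} | OUT={c@B0, d@B2, e@B1}
  B2: | IN={c@B0, d@B2, e@B1} | OUT={c@B0, d@B2, e@B1}
  B3: | IN={c@B0, d@B2, e@B1} | OUT={c@B0, d@B2, e@B1}
  B4: | IN={c@B0, d@B2, e@B1} | OUT={c@B0, d@B4, e@B1}
  B5: | IN={c@B0, d@B4, e@B1} | OUT={c@B0, d@B4, e@B5, f@B5}
  B6: | IN={c@B0, d@B4, e@B5, f@B5} | OUT={a@B6, b@B6, c@B6, d@B4, e@B5, f@B5}
  B7: | IN={a@B6, b@B6, c@B0, c@B6, d@B2, d@B4, e@B1, e@B5, f@B5} | OUT={a@B6, b@B6, c@B7, d@B2, d@B4, e@B1, e@B5, f@B5}

Merge at B2: IN[B2] = OUT[B1] ⊔ OUT[B3] = {c@B0, d@B2, e@B1}
Applying B2's transfer function to that IN value gives OUT[B2] (row B2 above).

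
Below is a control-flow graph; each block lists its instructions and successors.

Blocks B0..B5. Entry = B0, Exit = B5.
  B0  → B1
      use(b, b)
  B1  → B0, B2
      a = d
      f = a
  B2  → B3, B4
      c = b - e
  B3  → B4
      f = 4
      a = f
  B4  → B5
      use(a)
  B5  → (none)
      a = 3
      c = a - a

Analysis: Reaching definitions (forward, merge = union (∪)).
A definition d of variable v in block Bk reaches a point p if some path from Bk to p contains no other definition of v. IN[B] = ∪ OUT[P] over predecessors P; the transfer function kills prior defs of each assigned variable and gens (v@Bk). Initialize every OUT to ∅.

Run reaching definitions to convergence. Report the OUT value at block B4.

Converged values:
  B0:  IN={a@B1, f@B1}  OUT={a@B1, f@B1}
  B1:  IN={a@B1, f@B1}  OUT={a@B1, f@B1}
  B2:  IN={a@B1, f@B1}  OUT={a@B1, c@B2, f@B1}
  B3:  IN={a@B1, c@B2, f@B1}  OUT={a@B3, c@B2, f@B3}
  B4:  IN={a@B1, a@B3, c@B2, f@B1, f@B3}  OUT={a@B1, a@B3, c@B2, f@B1, f@B3}
  B5:  IN={a@B1, a@B3, c@B2, f@B1, f@B3}  OUT={a@B5, c@B5, f@B1, f@B3}

Merge at B4: IN[B4] = OUT[B2] ⊔ OUT[B3] = {a@B1, a@B3, c@B2, f@B1, f@B3}
Applying B4's transfer function to that IN value gives OUT[B4] (row B4 above).

Answer: {a@B1, a@B3, c@B2, f@B1, f@B3}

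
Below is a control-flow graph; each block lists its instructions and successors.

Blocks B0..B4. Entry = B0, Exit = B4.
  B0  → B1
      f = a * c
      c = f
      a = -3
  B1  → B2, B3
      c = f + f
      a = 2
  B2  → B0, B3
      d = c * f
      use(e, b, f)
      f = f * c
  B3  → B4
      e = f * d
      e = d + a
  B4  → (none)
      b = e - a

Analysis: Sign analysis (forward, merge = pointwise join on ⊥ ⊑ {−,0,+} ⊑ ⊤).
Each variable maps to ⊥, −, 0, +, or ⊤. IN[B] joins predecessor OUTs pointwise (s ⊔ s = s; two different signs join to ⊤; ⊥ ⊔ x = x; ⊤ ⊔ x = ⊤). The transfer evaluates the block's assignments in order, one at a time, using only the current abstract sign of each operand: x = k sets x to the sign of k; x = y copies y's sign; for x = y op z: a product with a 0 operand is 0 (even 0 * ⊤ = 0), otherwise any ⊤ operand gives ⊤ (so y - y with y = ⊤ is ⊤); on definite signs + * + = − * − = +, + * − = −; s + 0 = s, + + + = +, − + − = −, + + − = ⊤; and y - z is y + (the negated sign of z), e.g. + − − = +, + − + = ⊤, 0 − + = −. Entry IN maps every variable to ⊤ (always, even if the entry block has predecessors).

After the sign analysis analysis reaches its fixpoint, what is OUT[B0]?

Per-block solution:
  B0:  IN=(all ⊤)  OUT={a:-; rest ⊤}
  B1:  IN={a:-; rest ⊤}  OUT={a:+; rest ⊤}
  B2:  IN={a:+; rest ⊤}  OUT={a:+; rest ⊤}
  B3:  IN={a:+; rest ⊤}  OUT={a:+; rest ⊤}
  B4:  IN={a:+; rest ⊤}  OUT={a:+; rest ⊤}

Merge at B0 (entry node, so the boundary value (all ⊤) is joined with the incoming edge(s)): IN[B0] = (all ⊤) ⊔ OUT[B2] = {a: ⊤, b: ⊤, c: ⊤, d: ⊤, e: ⊤, f: ⊤}
Applying B0's transfer function to that IN value gives OUT[B0] (row B0 above).

Answer: {a: -, b: ⊤, c: ⊤, d: ⊤, e: ⊤, f: ⊤}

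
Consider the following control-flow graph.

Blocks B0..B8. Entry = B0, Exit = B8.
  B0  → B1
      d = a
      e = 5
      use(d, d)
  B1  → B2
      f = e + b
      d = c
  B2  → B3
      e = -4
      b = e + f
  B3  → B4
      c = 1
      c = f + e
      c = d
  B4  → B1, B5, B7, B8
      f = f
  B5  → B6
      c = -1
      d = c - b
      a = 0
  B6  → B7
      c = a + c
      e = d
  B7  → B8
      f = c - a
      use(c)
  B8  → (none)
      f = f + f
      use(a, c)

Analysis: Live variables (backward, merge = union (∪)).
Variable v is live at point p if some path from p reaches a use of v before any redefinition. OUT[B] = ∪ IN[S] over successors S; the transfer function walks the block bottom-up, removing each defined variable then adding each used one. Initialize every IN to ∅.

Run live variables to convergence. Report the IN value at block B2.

Converged values:
  B0:  IN={a, b, c}  OUT={a, b, c, e}
  B1:  IN={a, b, c, e}  OUT={a, d, f}
  B2:  IN={a, d, f}  OUT={a, b, d, e, f}
  B3:  IN={a, b, d, e, f}  OUT={a, b, c, e, f}
  B4:  IN={a, b, c, e, f}  OUT={a, b, c, e, f}
  B5:  IN={b}  OUT={a, c, d}
  B6:  IN={a, c, d}  OUT={a, c}
  B7:  IN={a, c}  OUT={a, c, f}
  B8:  IN={a, c, f}  OUT={}

Merge at B2: OUT[B2] = IN[B3] = {a, b, d, e, f}
Applying B2's transfer function to that OUT value gives IN[B2] (row B2 above).

Answer: {a, d, f}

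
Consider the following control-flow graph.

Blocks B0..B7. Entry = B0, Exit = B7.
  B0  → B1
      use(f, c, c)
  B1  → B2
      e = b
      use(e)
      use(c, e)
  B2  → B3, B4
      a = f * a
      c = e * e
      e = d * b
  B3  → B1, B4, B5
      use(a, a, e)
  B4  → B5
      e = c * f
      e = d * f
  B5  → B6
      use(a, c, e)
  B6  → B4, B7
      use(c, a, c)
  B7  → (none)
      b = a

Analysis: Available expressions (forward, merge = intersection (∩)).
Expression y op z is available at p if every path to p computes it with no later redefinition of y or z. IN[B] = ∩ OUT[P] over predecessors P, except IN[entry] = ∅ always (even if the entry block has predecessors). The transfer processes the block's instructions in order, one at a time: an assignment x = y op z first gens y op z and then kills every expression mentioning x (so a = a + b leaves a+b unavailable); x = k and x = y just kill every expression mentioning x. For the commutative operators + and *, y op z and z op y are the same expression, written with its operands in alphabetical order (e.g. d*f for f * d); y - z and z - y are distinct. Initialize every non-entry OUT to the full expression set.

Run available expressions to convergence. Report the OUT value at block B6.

Per-block solution:
  B0: | IN={} | OUT={}
  B1: | IN={} | OUT={}
  B2: | IN={} | OUT={b*d}
  B3: | IN={b*d} | OUT={b*d}
  B4: | IN={b*d} | OUT={b*d, c*f, d*f}
  B5: | IN={b*d} | OUT={b*d}
  B6: | IN={b*d} | OUT={b*d}
  B7: | IN={b*d} | OUT={}

Merge at B6: IN[B6] = OUT[B5] = {b*d}
Applying B6's transfer function to that IN value gives OUT[B6] (row B6 above).

Answer: {b*d}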